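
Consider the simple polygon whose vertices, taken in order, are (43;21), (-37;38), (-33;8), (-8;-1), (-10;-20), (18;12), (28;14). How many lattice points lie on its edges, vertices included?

12

Along each edge there are gcd(|Δx|,|Δy|)+1 lattice points, so counting each shared vertex once the boundary has gcd(80,17) + gcd(4,30) + gcd(25,9) + gcd(2,19) + gcd(28,32) + gcd(10,2) + gcd(15,7) = 1+2+1+1+4+2+1 = 12.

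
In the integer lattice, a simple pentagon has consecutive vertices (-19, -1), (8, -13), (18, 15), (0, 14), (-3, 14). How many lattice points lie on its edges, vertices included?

10

The number of boundary lattice points is Σ gcd(|Δx|,|Δy|) = gcd(27,12) + gcd(10,28) + gcd(18,1) + gcd(3,0) + gcd(16,15) = 3+2+1+3+1 = 10.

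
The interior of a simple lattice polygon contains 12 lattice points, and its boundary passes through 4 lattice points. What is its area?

By Pick's theorem, A = I + B/2 − 1 = 12 + 4/2 − 1 = 13.

13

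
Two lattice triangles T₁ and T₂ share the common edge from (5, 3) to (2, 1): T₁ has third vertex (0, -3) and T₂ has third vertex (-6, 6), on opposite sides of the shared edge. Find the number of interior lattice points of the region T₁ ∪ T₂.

The union is the simple quadrilateral with vertices (5, 3), (0, -3), (2, 1), (-6, 6) in order.
Using the shoelace formula, 2A = |[5·(-3) − 0·3] + [0·1 − 2·(-3)] + [2·6 − (-6)·1] + [(-6)·3 − 5·6]| = 39, so the area is 39/2.
Along each edge there are gcd(|Δx|,|Δy|)+1 lattice points, so counting each shared vertex once the boundary has gcd(5,6) + gcd(2,4) + gcd(8,5) + gcd(11,3) = 1+2+1+1 = 5.
By Pick's theorem I = A − B/2 + 1 = 39/2 − 5/2 + 1 = 18.

18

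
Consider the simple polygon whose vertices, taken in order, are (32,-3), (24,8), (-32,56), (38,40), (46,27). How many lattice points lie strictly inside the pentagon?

Using the shoelace formula, 2A = |[32·8 − 24·(-3)] + [24·56 − (-32)·8] + [(-32)·40 − 38·56] + [38·27 − 46·40] + [46·(-3) − 32·27]| = 3296, so the area is 1648.
Summing gcd(|Δx|,|Δy|) over the edges gives the boundary count: gcd(8,11) + gcd(56,48) + gcd(70,16) + gcd(8,13) + gcd(14,30) = 1+8+2+1+2 = 14.
Pick's theorem gives I = A − B/2 + 1 = 1648 − 14/2 + 1 = 1642.

1642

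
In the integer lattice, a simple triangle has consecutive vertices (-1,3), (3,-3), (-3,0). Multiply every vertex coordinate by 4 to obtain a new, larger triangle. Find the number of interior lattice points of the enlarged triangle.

181

By the shoelace formula, twice the signed area is |((-1)·(-3) − 3·3) + (3·0 − (-3)·(-3)) + ((-3)·3 − (-1)·0)| = 24, so the area is 12.
Along each edge there are gcd(|Δx|,|Δy|)+1 lattice points, so counting each shared vertex once the boundary has gcd(4,6) + gcd(6,3) + gcd(2,3) = 2+3+1 = 6.
Scaling by 4 multiplies the area by 4² = 16 (so the new area is 192) and multiplies the boundary lattice-point count by 4, giving 24.
By Pick's theorem, the interior count of the dilated polygon is 192 − 24/2 + 1 = 181.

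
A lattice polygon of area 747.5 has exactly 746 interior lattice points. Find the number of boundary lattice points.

Pick's theorem gives A = I + B/2 − 1, so B = 2(A − I + 1) = 2(747.5 − 746 + 1) = 5.

5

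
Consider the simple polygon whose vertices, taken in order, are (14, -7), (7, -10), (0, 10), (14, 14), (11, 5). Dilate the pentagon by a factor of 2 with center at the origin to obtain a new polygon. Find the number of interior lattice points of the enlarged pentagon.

The shoelace formula gives twice the area as |[14·(-10) − 7·(-7)] + [7·10 − 0·(-10)] + [0·14 − 14·10] + [14·5 − 11·14] + [11·(-7) − 14·5]| = 392, so the area is 196.
Along each edge there are gcd(|Δx|,|Δy|)+1 lattice points, so counting each shared vertex once the boundary has gcd(7,3) + gcd(7,20) + gcd(14,4) + gcd(3,9) + gcd(3,12) = 1+1+2+3+3 = 10.
Scaling by 2 multiplies the area by 2² = 4 (so the new area is 784) and multiplies the boundary lattice-point count by 2, giving 20.
By Pick's theorem, the interior count of the dilated polygon is 784 − 20/2 + 1 = 775.

775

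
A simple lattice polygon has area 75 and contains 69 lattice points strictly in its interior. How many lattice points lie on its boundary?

14

Pick's theorem gives A = I + B/2 − 1, so B = 2(A − I + 1) = 2(75 − 69 + 1) = 14.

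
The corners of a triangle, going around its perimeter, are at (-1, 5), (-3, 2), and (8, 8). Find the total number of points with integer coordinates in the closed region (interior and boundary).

Using the shoelace formula, 2A = |[(-1)·2 − (-3)·5] + [(-3)·8 − 8·2] + [8·5 − (-1)·8]| = 21, so the area is 10.5.
Along each edge there are gcd(|Δx|,|Δy|)+1 lattice points, so counting each shared vertex once the boundary has gcd(2,3) + gcd(11,6) + gcd(9,3) = 1+1+3 = 5.
Pick's theorem gives I = A − B/2 + 1 = 10.5 − 5/2 + 1 = 9, so the closed region contains I + B = 9 + 5 = 14 lattice points.

14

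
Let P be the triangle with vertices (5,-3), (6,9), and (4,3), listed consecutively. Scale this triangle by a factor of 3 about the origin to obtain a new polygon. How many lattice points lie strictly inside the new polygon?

By the shoelace formula, twice the signed area is |[5·9 − 6·(-3)] + [6·3 − 4·9] + [4·(-3) − 5·3]| = 18, so the area is 9.
Along each edge there are gcd(|Δx|,|Δy|)+1 lattice points, so counting each shared vertex once the boundary has gcd(1,12) + gcd(2,6) + gcd(1,6) = 1+2+1 = 4.
Scaling by 3 multiplies the area by 3² = 9 (so the new area is 81) and multiplies the boundary lattice-point count by 3, giving 12.
By Pick's theorem, the interior count of the dilated polygon is 81 − 12/2 + 1 = 76.

76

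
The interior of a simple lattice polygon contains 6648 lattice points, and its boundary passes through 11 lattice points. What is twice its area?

By Pick's theorem, A = I + B/2 − 1 = 6648 + 11/2 − 1 = 13305/2.
Hence 2A = 13305.

13305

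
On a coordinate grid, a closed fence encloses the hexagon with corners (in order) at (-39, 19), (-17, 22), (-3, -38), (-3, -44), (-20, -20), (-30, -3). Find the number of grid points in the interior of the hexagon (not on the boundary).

The shoelace formula gives twice the area as |((-39)·22 − (-17)·19) + ((-17)·(-38) − (-3)·22) + ((-3)·(-44) − (-3)·(-38)) + ((-3)·(-20) − (-20)·(-44)) + ((-20)·(-3) − (-30)·(-20)) + ((-30)·19 − (-39)·(-3))| = 1852, so the area is 926.
Summing gcd(|Δx|,|Δy|) over the edges gives the boundary count: gcd(22,3) + gcd(14,60) + gcd(0,6) + gcd(17,24) + gcd(10,17) + gcd(9,22) = 1+2+6+1+1+1 = 12.
By Pick's theorem A = I + B/2 − 1, so I = 926 − 12/2 + 1 = 921.

921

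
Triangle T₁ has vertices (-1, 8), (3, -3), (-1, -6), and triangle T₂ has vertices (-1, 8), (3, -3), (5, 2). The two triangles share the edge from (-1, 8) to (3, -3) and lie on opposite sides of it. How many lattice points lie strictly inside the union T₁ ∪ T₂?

39

The union is the simple quadrilateral with vertices (-1, 8), (-1, -6), (3, -3), (5, 2) in order.
The shoelace formula gives twice the area as |((-1)·(-6) − (-1)·8) + ((-1)·(-3) − 3·(-6)) + (3·2 − 5·(-3)) + (5·8 − (-1)·2)| = 98, so the area is 49.
The number of boundary lattice points is Σ gcd(|Δx|,|Δy|) = gcd(0,14) + gcd(4,3) + gcd(2,5) + gcd(6,6) = 14+1+1+6 = 22.
By Pick's theorem I = A − B/2 + 1 = 49 − 22/2 + 1 = 39.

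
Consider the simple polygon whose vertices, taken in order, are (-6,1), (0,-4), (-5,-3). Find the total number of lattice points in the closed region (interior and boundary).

12

Using the shoelace formula, 2A = |[(-6)·(-4) − 0·1] + [0·(-3) − (-5)·(-4)] + [(-5)·1 − (-6)·(-3)]| = 19, so the area is 9.5.
Along each edge there are gcd(|Δx|,|Δy|)+1 lattice points, so counting each shared vertex once the boundary has gcd(6,5) + gcd(5,1) + gcd(1,4) = 1+1+1 = 3.
Pick's theorem gives I = A − B/2 + 1 = 9.5 − 3/2 + 1 = 9, so the closed region contains I + B = 9 + 3 = 12 lattice points.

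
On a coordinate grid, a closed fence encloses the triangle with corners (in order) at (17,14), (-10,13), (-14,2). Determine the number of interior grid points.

Using the shoelace formula, 2A = |(17·13 − (-10)·14) + ((-10)·2 − (-14)·13) + ((-14)·14 − 17·2)| = 293, so the area is 146.5.
Summing gcd(|Δx|,|Δy|) over the edges gives the boundary count: gcd(27,1) + gcd(4,11) + gcd(31,12) = 1+1+1 = 3.
By Pick's theorem A = I + B/2 − 1, so I = 146.5 − 3/2 + 1 = 146.

146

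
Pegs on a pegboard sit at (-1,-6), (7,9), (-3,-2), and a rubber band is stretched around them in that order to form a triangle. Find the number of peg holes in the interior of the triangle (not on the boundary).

30

By the shoelace formula, twice the signed area is |[(-1)·9 − 7·(-6)] + [7·(-2) − (-3)·9] + [(-3)·(-6) − (-1)·(-2)]| = 62, so the area is 31.
The number of boundary lattice points is Σ gcd(|Δx|,|Δy|) = gcd(8,15) + gcd(10,11) + gcd(2,4) = 1+1+2 = 4.
By Pick's theorem A = I + B/2 − 1, so I = 31 − 4/2 + 1 = 30.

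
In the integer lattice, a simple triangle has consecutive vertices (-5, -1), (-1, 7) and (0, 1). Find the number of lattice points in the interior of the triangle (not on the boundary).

14

By the shoelace formula, twice the signed area is |[(-5)·7 − (-1)·(-1)] + [(-1)·1 − 0·7] + [0·(-1) − (-5)·1]| = 32, so the area is 16.
Summing gcd(|Δx|,|Δy|) over the edges gives the boundary count: gcd(4,8) + gcd(1,6) + gcd(5,2) = 4+1+1 = 6.
By Pick's theorem A = I + B/2 − 1, so I = 16 − 6/2 + 1 = 14.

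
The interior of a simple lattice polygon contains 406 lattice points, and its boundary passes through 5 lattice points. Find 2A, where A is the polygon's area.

By Pick's theorem, A = I + B/2 − 1 = 406 + 5/2 − 1 = 815/2.
Hence 2A = 815.

815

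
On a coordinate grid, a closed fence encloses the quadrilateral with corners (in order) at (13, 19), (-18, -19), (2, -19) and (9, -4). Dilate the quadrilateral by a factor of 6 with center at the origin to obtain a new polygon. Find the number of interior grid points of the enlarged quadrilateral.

The shoelace formula gives twice the area as |(13·(-19) − (-18)·19) + ((-18)·(-19) − 2·(-19)) + (2·(-4) − 9·(-19)) + (9·19 − 13·(-4))| = 861, so the area is 861/2.
Along each edge there are gcd(|Δx|,|Δy|)+1 lattice points, so counting each shared vertex once the boundary has gcd(31,38) + gcd(20,0) + gcd(7,15) + gcd(4,23) = 1+20+1+1 = 23.
Scaling by 6 multiplies the area by 6² = 36 (so the new area is 15498) and multiplies the boundary lattice-point count by 6, giving 138.
By Pick's theorem, the interior count of the dilated polygon is 15498 − 138/2 + 1 = 15430.

15430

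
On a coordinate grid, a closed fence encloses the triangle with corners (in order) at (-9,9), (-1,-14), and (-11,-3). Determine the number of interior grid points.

70

The shoelace formula gives twice the area as |((-9)·(-14) − (-1)·9) + ((-1)·(-3) − (-11)·(-14)) + ((-11)·9 − (-9)·(-3))| = 142, so the area is 71.
Along each edge there are gcd(|Δx|,|Δy|)+1 lattice points, so counting each shared vertex once the boundary has gcd(8,23) + gcd(10,11) + gcd(2,12) = 1+1+2 = 4.
Pick's theorem gives I = A − B/2 + 1 = 71 − 4/2 + 1 = 70.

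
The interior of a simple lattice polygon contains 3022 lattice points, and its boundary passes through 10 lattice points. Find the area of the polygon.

Pick's theorem states A = I + B/2 − 1, so A = 3022 + 10/2 − 1 = 3026.

3026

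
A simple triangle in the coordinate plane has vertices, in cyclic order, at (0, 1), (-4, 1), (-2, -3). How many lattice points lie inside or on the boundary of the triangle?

13

Using the shoelace formula, 2A = |(0·1 − (-4)·1) + ((-4)·(-3) − (-2)·1) + ((-2)·1 − 0·(-3))| = 16, so the area is 8.
Along each edge there are gcd(|Δx|,|Δy|)+1 lattice points, so counting each shared vertex once the boundary has gcd(4,0) + gcd(2,4) + gcd(2,4) = 4+2+2 = 8.
Pick's theorem gives I = A − B/2 + 1 = 8 − 8/2 + 1 = 5, so the closed region contains I + B = 5 + 8 = 13 lattice points.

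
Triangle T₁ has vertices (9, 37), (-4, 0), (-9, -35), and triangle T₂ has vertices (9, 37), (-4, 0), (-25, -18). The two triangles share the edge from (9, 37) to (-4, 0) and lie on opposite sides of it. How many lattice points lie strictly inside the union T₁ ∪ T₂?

The union is the simple quadrilateral with vertices (9, 37), (-9, -35), (-4, 0), (-25, -18) in order.
The shoelace formula gives twice the area as |[9·(-35) − (-9)·37] + [(-9)·0 − (-4)·(-35)] + [(-4)·(-18) − (-25)·0] + [(-25)·37 − 9·(-18)]| = 813, so the area is 813/2.
Along each edge there are gcd(|Δx|,|Δy|)+1 lattice points, so counting each shared vertex once the boundary has gcd(18,72) + gcd(5,35) + gcd(21,18) + gcd(34,55) = 18+5+3+1 = 27.
By Pick's theorem I = A − B/2 + 1 = 813/2 − 27/2 + 1 = 394.

394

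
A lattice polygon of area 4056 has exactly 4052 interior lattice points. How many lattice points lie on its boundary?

10

Pick's theorem gives A = I + B/2 − 1, so B = 2(A − I + 1) = 2(4056 − 4052 + 1) = 10.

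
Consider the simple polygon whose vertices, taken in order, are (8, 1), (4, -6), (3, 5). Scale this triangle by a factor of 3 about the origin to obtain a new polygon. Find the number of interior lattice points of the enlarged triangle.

The shoelace formula gives twice the area as |[8·(-6) − 4·1] + [4·5 − 3·(-6)] + [3·1 − 8·5]| = 51, so the area is 51/2.
The number of boundary lattice points is Σ gcd(|Δx|,|Δy|) = gcd(4,7) + gcd(1,11) + gcd(5,4) = 1+1+1 = 3.
Scaling by 3 multiplies the area by 3² = 9 (so the new area is 459/2) and multiplies the boundary lattice-point count by 3, giving 9.
By Pick's theorem, the interior count of the dilated polygon is 459/2 − 9/2 + 1 = 226.

226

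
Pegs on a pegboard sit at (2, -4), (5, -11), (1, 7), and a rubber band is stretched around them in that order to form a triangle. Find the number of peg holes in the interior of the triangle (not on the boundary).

Using the shoelace formula, 2A = |[2·(-11) − 5·(-4)] + [5·7 − 1·(-11)] + [1·(-4) − 2·7]| = 26, so the area is 13.
Along each edge there are gcd(|Δx|,|Δy|)+1 lattice points, so counting each shared vertex once the boundary has gcd(3,7) + gcd(4,18) + gcd(1,11) = 1+2+1 = 4.
By Pick's theorem A = I + B/2 − 1, so I = 13 − 4/2 + 1 = 12.

12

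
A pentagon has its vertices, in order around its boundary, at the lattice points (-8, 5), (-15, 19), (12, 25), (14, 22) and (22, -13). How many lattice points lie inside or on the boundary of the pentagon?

723

By the shoelace formula, twice the signed area is |((-8)·19 − (-15)·5) + ((-15)·25 − 12·19) + (12·22 − 14·25) + (14·(-13) − 22·22) + (22·5 − (-8)·(-13))| = 1426, so the area is 713.
Along each edge there are gcd(|Δx|,|Δy|)+1 lattice points, so counting each shared vertex once the boundary has gcd(7,14) + gcd(27,6) + gcd(2,3) + gcd(8,35) + gcd(30,18) = 7+3+1+1+6 = 18.
Pick's theorem gives I = A − B/2 + 1 = 713 − 18/2 + 1 = 705, so the closed region contains I + B = 705 + 18 = 723 lattice points.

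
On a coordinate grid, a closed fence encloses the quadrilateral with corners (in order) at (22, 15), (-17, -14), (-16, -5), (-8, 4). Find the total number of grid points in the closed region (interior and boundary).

The shoelace formula gives twice the area as |[22·(-14) − (-17)·15] + [(-17)·(-5) − (-16)·(-14)] + [(-16)·4 − (-8)·(-5)] + [(-8)·15 − 22·4]| = 504, so the area is 252.
The number of boundary lattice points is Σ gcd(|Δx|,|Δy|) = gcd(39,29) + gcd(1,9) + gcd(8,9) + gcd(30,11) = 1+1+1+1 = 4.
Pick's theorem gives I = A − B/2 + 1 = 252 − 4/2 + 1 = 251, so the closed region contains I + B = 251 + 4 = 255 lattice points.

255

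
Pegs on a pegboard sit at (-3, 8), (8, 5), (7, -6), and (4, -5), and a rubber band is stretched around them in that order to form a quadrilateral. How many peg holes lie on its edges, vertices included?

The number of boundary lattice points is Σ gcd(|Δx|,|Δy|) = gcd(11,3) + gcd(1,11) + gcd(3,1) + gcd(7,13) = 1+1+1+1 = 4.

4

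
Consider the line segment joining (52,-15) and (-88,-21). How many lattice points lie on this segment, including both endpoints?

3

The number of lattice points on a segment between lattice points is gcd(|Δx|,|Δy|) + 1 = gcd(140,6) + 1 = 2 + 1 = 3.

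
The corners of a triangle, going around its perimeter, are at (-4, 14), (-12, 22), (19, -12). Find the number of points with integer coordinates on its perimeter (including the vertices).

The number of boundary lattice points is Σ gcd(|Δx|,|Δy|) = gcd(8,8) + gcd(31,34) + gcd(23,26) = 8+1+1 = 10.

10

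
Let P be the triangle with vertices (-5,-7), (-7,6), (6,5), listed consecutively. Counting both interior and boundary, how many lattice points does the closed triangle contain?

Using the shoelace formula, 2A = |[(-5)·6 − (-7)·(-7)] + [(-7)·5 − 6·6] + [6·(-7) − (-5)·5]| = 167, so the area is 83.5.
Summing gcd(|Δx|,|Δy|) over the edges gives the boundary count: gcd(2,13) + gcd(13,1) + gcd(11,12) = 1+1+1 = 3.
Pick's theorem gives I = A − B/2 + 1 = 83.5 − 3/2 + 1 = 83, so the closed region contains I + B = 83 + 3 = 86 lattice points.

86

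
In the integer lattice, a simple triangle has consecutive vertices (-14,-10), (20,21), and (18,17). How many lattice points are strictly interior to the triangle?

36

By the shoelace formula, twice the signed area is |((-14)·21 − 20·(-10)) + (20·17 − 18·21) + (18·(-10) − (-14)·17)| = 74, so the area is 37.
The number of boundary lattice points is Σ gcd(|Δx|,|Δy|) = gcd(34,31) + gcd(2,4) + gcd(32,27) = 1+2+1 = 4.
By Pick's theorem A = I + B/2 − 1, so I = 37 − 4/2 + 1 = 36.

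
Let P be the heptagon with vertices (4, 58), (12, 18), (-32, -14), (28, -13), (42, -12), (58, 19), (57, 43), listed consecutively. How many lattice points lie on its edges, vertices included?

17

Along each edge there are gcd(|Δx|,|Δy|)+1 lattice points, so counting each shared vertex once the boundary has gcd(8,40) + gcd(44,32) + gcd(60,1) + gcd(14,1) + gcd(16,31) + gcd(1,24) + gcd(53,15) = 8+4+1+1+1+1+1 = 17.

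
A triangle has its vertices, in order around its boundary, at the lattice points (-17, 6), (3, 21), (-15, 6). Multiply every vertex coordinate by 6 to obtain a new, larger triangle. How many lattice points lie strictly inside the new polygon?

511

The shoelace formula gives twice the area as |[(-17)·21 − 3·6] + [3·6 − (-15)·21] + [(-15)·6 − (-17)·6]| = 30, so the area is 15.
The number of boundary lattice points is Σ gcd(|Δx|,|Δy|) = gcd(20,15) + gcd(18,15) + gcd(2,0) = 5+3+2 = 10.
Scaling by 6 multiplies the area by 6² = 36 (so the new area is 540) and multiplies the boundary lattice-point count by 6, giving 60.
By Pick's theorem, the interior count of the dilated polygon is 540 − 60/2 + 1 = 511.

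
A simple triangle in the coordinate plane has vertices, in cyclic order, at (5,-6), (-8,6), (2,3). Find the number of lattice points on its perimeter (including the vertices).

Summing gcd(|Δx|,|Δy|) over the edges gives the boundary count: gcd(13,12) + gcd(10,3) + gcd(3,9) = 1+1+3 = 5.

5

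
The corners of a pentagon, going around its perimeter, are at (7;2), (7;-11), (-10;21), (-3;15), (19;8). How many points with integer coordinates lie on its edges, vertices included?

22

Along each edge there are gcd(|Δx|,|Δy|)+1 lattice points, so counting each shared vertex once the boundary has gcd(0,13) + gcd(17,32) + gcd(7,6) + gcd(22,7) + gcd(12,6) = 13+1+1+1+6 = 22.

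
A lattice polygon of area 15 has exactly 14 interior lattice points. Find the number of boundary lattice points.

4

Pick's theorem gives A = I + B/2 − 1, so B = 2(A − I + 1) = 2(15 − 14 + 1) = 4.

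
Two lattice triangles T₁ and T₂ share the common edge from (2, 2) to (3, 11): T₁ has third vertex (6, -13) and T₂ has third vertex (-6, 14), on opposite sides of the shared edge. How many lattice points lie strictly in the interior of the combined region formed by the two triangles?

The union is the simple quadrilateral with vertices (2, 2), (6, -13), (3, 11), (-6, 14) in order.
Using the shoelace formula, 2A = |(2·(-13) − 6·2) + (6·11 − 3·(-13)) + (3·14 − (-6)·11) + ((-6)·2 − 2·14)| = 135, so the area is 67.5.
Summing gcd(|Δx|,|Δy|) over the edges gives the boundary count: gcd(4,15) + gcd(3,24) + gcd(9,3) + gcd(8,12) = 1+3+3+4 = 11.
By Pick's theorem I = A − B/2 + 1 = 67.5 − 11/2 + 1 = 63.

63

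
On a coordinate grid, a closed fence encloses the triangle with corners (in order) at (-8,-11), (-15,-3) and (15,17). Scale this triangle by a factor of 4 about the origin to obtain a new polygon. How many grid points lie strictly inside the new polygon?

Using the shoelace formula, 2A = |((-8)·(-3) − (-15)·(-11)) + ((-15)·17 − 15·(-3)) + (15·(-11) − (-8)·17)| = 380, so the area is 190.
The number of boundary lattice points is Σ gcd(|Δx|,|Δy|) = gcd(7,8) + gcd(30,20) + gcd(23,28) = 1+10+1 = 12.
Scaling by 4 multiplies the area by 4² = 16 (so the new area is 3040) and multiplies the boundary lattice-point count by 4, giving 48.
By Pick's theorem, the interior count of the dilated polygon is 3040 − 48/2 + 1 = 3017.

3017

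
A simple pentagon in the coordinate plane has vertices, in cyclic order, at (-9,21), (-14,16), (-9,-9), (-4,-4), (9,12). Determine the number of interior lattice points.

341

By the shoelace formula, twice the signed area is |((-9)·16 − (-14)·21) + ((-14)·(-9) − (-9)·16) + ((-9)·(-4) − (-4)·(-9)) + ((-4)·12 − 9·(-4)) + (9·21 − (-9)·12)| = 705, so the area is 352.5.
Summing gcd(|Δx|,|Δy|) over the edges gives the boundary count: gcd(5,5) + gcd(5,25) + gcd(5,5) + gcd(13,16) + gcd(18,9) = 5+5+5+1+9 = 25.
Pick's theorem gives I = A − B/2 + 1 = 352.5 − 25/2 + 1 = 341.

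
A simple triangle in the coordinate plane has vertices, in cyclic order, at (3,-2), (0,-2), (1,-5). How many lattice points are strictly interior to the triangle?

Using the shoelace formula, 2A = |[3·(-2) − 0·(-2)] + [0·(-5) − 1·(-2)] + [1·(-2) − 3·(-5)]| = 9, so the area is 4.5.
The number of boundary lattice points is Σ gcd(|Δx|,|Δy|) = gcd(3,0) + gcd(1,3) + gcd(2,3) = 3+1+1 = 5.
Pick's theorem gives I = A − B/2 + 1 = 4.5 − 5/2 + 1 = 3.

3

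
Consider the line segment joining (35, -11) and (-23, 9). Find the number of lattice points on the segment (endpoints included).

The number of lattice points on a segment between lattice points is gcd(|Δx|,|Δy|) + 1 = gcd(58,20) + 1 = 2 + 1 = 3.

3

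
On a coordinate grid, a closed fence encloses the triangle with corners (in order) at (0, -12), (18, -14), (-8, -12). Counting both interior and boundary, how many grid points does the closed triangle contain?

15

The shoelace formula gives twice the area as |(0·(-14) − 18·(-12)) + (18·(-12) − (-8)·(-14)) + ((-8)·(-12) − 0·(-12))| = 16, so the area is 8.
Along each edge there are gcd(|Δx|,|Δy|)+1 lattice points, so counting each shared vertex once the boundary has gcd(18,2) + gcd(26,2) + gcd(8,0) = 2+2+8 = 12.
Pick's theorem gives I = A − B/2 + 1 = 8 − 12/2 + 1 = 3, so the closed region contains I + B = 3 + 12 = 15 lattice points.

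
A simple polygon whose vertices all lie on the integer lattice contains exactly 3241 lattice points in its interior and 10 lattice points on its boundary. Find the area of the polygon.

3245

Pick's theorem states A = I + B/2 − 1, so A = 3241 + 10/2 − 1 = 3245.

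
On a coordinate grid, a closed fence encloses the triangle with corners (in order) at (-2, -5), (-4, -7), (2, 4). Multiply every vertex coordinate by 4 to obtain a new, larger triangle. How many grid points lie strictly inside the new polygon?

73

By the shoelace formula, twice the signed area is |((-2)·(-7) − (-4)·(-5)) + ((-4)·4 − 2·(-7)) + (2·(-5) − (-2)·4)| = 10, so the area is 5.
The number of boundary lattice points is Σ gcd(|Δx|,|Δy|) = gcd(2,2) + gcd(6,11) + gcd(4,9) = 2+1+1 = 4.
Scaling by 4 multiplies the area by 4² = 16 (so the new area is 80) and multiplies the boundary lattice-point count by 4, giving 16.
By Pick's theorem, the interior count of the dilated polygon is 80 − 16/2 + 1 = 73.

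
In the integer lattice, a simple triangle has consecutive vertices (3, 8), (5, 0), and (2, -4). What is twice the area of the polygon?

32

Using the shoelace formula, 2A = |[3·0 − 5·8] + [5·(-4) − 2·0] + [2·8 − 3·(-4)]| = 32, so the area is 16.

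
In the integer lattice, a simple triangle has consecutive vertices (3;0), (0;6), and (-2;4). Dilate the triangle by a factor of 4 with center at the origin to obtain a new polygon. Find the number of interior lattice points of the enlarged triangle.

Using the shoelace formula, 2A = |[3·6 − 0·0] + [0·4 − (-2)·6] + [(-2)·0 − 3·4]| = 18, so the area is 9.
Summing gcd(|Δx|,|Δy|) over the edges gives the boundary count: gcd(3,6) + gcd(2,2) + gcd(5,4) = 3+2+1 = 6.
Scaling by 4 multiplies the area by 4² = 16 (so the new area is 144) and multiplies the boundary lattice-point count by 4, giving 24.
By Pick's theorem, the interior count of the dilated polygon is 144 − 24/2 + 1 = 133.

133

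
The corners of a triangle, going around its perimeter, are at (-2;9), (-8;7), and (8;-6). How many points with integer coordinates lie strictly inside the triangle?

52

The shoelace formula gives twice the area as |[(-2)·7 − (-8)·9] + [(-8)·(-6) − 8·7] + [8·9 − (-2)·(-6)]| = 110, so the area is 55.
Summing gcd(|Δx|,|Δy|) over the edges gives the boundary count: gcd(6,2) + gcd(16,13) + gcd(10,15) = 2+1+5 = 8.
By Pick's theorem A = I + B/2 − 1, so I = 55 − 8/2 + 1 = 52.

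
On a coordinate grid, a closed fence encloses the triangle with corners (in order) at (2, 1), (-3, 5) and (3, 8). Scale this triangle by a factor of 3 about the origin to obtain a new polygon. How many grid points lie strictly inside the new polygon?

By the shoelace formula, twice the signed area is |(2·5 − (-3)·1) + ((-3)·8 − 3·5) + (3·1 − 2·8)| = 39, so the area is 39/2.
The number of boundary lattice points is Σ gcd(|Δx|,|Δy|) = gcd(5,4) + gcd(6,3) + gcd(1,7) = 1+3+1 = 5.
Scaling by 3 multiplies the area by 3² = 9 (so the new area is 175.5) and multiplies the boundary lattice-point count by 3, giving 15.
By Pick's theorem, the interior count of the dilated polygon is 175.5 − 15/2 + 1 = 169.

169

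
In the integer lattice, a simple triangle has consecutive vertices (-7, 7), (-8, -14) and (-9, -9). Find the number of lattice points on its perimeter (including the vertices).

4

The number of boundary lattice points is Σ gcd(|Δx|,|Δy|) = gcd(1,21) + gcd(1,5) + gcd(2,16) = 1+1+2 = 4.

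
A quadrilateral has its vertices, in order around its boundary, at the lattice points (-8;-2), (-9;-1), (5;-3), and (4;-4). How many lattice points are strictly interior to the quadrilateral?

Using the shoelace formula, 2A = |[(-8)·(-1) − (-9)·(-2)] + [(-9)·(-3) − 5·(-1)] + [5·(-4) − 4·(-3)] + [4·(-2) − (-8)·(-4)]| = 26, so the area is 13.
The number of boundary lattice points is Σ gcd(|Δx|,|Δy|) = gcd(1,1) + gcd(14,2) + gcd(1,1) + gcd(12,2) = 1+2+1+2 = 6.
By Pick's theorem A = I + B/2 − 1, so I = 13 − 6/2 + 1 = 11.

11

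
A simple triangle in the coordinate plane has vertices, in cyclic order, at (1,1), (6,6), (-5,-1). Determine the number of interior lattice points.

The shoelace formula gives twice the area as |[1·6 − 6·1] + [6·(-1) − (-5)·6] + [(-5)·1 − 1·(-1)]| = 20, so the area is 10.
Along each edge there are gcd(|Δx|,|Δy|)+1 lattice points, so counting each shared vertex once the boundary has gcd(5,5) + gcd(11,7) + gcd(6,2) = 5+1+2 = 8.
Pick's theorem gives I = A − B/2 + 1 = 10 − 8/2 + 1 = 7.

7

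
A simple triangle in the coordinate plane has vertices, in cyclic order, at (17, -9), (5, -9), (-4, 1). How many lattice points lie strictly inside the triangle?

By the shoelace formula, twice the signed area is |[17·(-9) − 5·(-9)] + [5·1 − (-4)·(-9)] + [(-4)·(-9) − 17·1]| = 120, so the area is 60.
Summing gcd(|Δx|,|Δy|) over the edges gives the boundary count: gcd(12,0) + gcd(9,10) + gcd(21,10) = 12+1+1 = 14.
By Pick's theorem A = I + B/2 − 1, so I = 60 − 14/2 + 1 = 54.

54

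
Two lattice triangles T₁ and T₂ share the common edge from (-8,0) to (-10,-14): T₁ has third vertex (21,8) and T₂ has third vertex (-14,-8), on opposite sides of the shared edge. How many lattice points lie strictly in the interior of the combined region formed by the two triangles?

227

The union is the simple quadrilateral with vertices (-8,0), (21,8), (-10,-14), (-14,-8) in order.
Using the shoelace formula, 2A = |((-8)·8 − 21·0) + (21·(-14) − (-10)·8) + ((-10)·(-8) − (-14)·(-14)) + ((-14)·0 − (-8)·(-8))| = 458, so the area is 229.
Along each edge there are gcd(|Δx|,|Δy|)+1 lattice points, so counting each shared vertex once the boundary has gcd(29,8) + gcd(31,22) + gcd(4,6) + gcd(6,8) = 1+1+2+2 = 6.
By Pick's theorem I = A − B/2 + 1 = 229 − 6/2 + 1 = 227.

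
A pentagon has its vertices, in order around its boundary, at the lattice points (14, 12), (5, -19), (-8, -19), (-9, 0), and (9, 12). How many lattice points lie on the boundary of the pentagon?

Summing gcd(|Δx|,|Δy|) over the edges gives the boundary count: gcd(9,31) + gcd(13,0) + gcd(1,19) + gcd(18,12) + gcd(5,0) = 1+13+1+6+5 = 26.

26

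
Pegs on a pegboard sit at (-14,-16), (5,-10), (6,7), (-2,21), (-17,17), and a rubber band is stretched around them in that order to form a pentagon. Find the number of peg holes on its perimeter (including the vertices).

8

The number of boundary lattice points is Σ gcd(|Δx|,|Δy|) = gcd(19,6) + gcd(1,17) + gcd(8,14) + gcd(15,4) + gcd(3,33) = 1+1+2+1+3 = 8.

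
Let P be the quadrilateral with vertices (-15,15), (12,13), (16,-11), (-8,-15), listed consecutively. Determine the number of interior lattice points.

690

By the shoelace formula, twice the signed area is |((-15)·13 − 12·15) + (12·(-11) − 16·13) + (16·(-15) − (-8)·(-11)) + ((-8)·15 − (-15)·(-15))| = 1388, so the area is 694.
The number of boundary lattice points is Σ gcd(|Δx|,|Δy|) = gcd(27,2) + gcd(4,24) + gcd(24,4) + gcd(7,30) = 1+4+4+1 = 10.
By Pick's theorem A = I + B/2 − 1, so I = 694 − 10/2 + 1 = 690.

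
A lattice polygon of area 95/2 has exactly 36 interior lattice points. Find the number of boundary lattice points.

Pick's theorem gives A = I + B/2 − 1, so B = 2(A − I + 1) = 2(95/2 − 36 + 1) = 25.

25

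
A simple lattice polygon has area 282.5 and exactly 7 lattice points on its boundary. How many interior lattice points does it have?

Pick's theorem A = I + B/2 − 1 rearranges to I = A − B/2 + 1 = 282.5 − 7/2 + 1 = 280.

280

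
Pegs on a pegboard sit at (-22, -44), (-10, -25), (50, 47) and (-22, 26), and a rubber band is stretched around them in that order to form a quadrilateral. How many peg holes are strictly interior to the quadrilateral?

2340

Using the shoelace formula, 2A = |[(-22)·(-25) − (-10)·(-44)] + [(-10)·47 − 50·(-25)] + [50·26 − (-22)·47] + [(-22)·(-44) − (-22)·26]| = 4764, so the area is 2382.
Summing gcd(|Δx|,|Δy|) over the edges gives the boundary count: gcd(12,19) + gcd(60,72) + gcd(72,21) + gcd(0,70) = 1+12+3+70 = 86.
Pick's theorem gives I = A − B/2 + 1 = 2382 − 86/2 + 1 = 2340.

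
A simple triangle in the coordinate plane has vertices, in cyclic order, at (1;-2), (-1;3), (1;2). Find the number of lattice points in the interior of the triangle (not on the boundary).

2

By the shoelace formula, twice the signed area is |(1·3 − (-1)·(-2)) + ((-1)·2 − 1·3) + (1·(-2) − 1·2)| = 8, so the area is 4.
Along each edge there are gcd(|Δx|,|Δy|)+1 lattice points, so counting each shared vertex once the boundary has gcd(2,5) + gcd(2,1) + gcd(0,4) = 1+1+4 = 6.
Pick's theorem gives I = A − B/2 + 1 = 4 − 6/2 + 1 = 2.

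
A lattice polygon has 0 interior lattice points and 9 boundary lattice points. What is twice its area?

7

Pick's theorem states A = I + B/2 − 1, so A = 0 + 9/2 − 1 = 7/2.
Hence 2A = 7.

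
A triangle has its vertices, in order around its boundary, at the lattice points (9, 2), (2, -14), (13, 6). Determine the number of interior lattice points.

16

By the shoelace formula, twice the signed area is |[9·(-14) − 2·2] + [2·6 − 13·(-14)] + [13·2 − 9·6]| = 36, so the area is 18.
Along each edge there are gcd(|Δx|,|Δy|)+1 lattice points, so counting each shared vertex once the boundary has gcd(7,16) + gcd(11,20) + gcd(4,4) = 1+1+4 = 6.
By Pick's theorem A = I + B/2 − 1, so I = 18 − 6/2 + 1 = 16.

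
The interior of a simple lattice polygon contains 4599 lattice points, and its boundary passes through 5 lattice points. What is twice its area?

Pick's theorem states A = I + B/2 − 1, so A = 4599 + 5/2 − 1 = 9201/2.
Hence 2A = 9201.

9201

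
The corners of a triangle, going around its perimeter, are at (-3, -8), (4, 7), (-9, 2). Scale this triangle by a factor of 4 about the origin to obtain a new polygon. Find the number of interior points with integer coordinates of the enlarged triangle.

By the shoelace formula, twice the signed area is |[(-3)·7 − 4·(-8)] + [4·2 − (-9)·7] + [(-9)·(-8) − (-3)·2]| = 160, so the area is 80.
Along each edge there are gcd(|Δx|,|Δy|)+1 lattice points, so counting each shared vertex once the boundary has gcd(7,15) + gcd(13,5) + gcd(6,10) = 1+1+2 = 4.
Scaling by 4 multiplies the area by 4² = 16 (so the new area is 1280) and multiplies the boundary lattice-point count by 4, giving 16.
By Pick's theorem, the interior count of the dilated polygon is 1280 − 16/2 + 1 = 1273.

1273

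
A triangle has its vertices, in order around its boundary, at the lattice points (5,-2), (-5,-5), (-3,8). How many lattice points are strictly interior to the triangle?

Using the shoelace formula, 2A = |[5·(-5) − (-5)·(-2)] + [(-5)·8 − (-3)·(-5)] + [(-3)·(-2) − 5·8]| = 124, so the area is 62.
Along each edge there are gcd(|Δx|,|Δy|)+1 lattice points, so counting each shared vertex once the boundary has gcd(10,3) + gcd(2,13) + gcd(8,10) = 1+1+2 = 4.
Pick's theorem gives I = A − B/2 + 1 = 62 − 4/2 + 1 = 61.

61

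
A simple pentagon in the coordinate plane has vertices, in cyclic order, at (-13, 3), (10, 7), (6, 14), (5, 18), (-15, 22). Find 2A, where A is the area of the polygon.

636

By the shoelace formula, twice the signed area is |[(-13)·7 − 10·3] + [10·14 − 6·7] + [6·18 − 5·14] + [5·22 − (-15)·18] + [(-15)·3 − (-13)·22]| = 636, so the area is 318.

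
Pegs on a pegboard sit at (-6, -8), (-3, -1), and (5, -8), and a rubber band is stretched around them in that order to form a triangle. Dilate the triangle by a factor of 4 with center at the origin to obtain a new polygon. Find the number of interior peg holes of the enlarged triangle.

591

Using the shoelace formula, 2A = |((-6)·(-1) − (-3)·(-8)) + ((-3)·(-8) − 5·(-1)) + (5·(-8) − (-6)·(-8))| = 77, so the area is 38.5.
Along each edge there are gcd(|Δx|,|Δy|)+1 lattice points, so counting each shared vertex once the boundary has gcd(3,7) + gcd(8,7) + gcd(11,0) = 1+1+11 = 13.
Scaling by 4 multiplies the area by 4² = 16 (so the new area is 616) and multiplies the boundary lattice-point count by 4, giving 52.
By Pick's theorem, the interior count of the dilated polygon is 616 − 52/2 + 1 = 591.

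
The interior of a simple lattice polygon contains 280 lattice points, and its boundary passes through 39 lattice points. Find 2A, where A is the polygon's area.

By Pick's theorem, A = I + B/2 − 1 = 280 + 39/2 − 1 = 597/2.
Hence 2A = 597.

597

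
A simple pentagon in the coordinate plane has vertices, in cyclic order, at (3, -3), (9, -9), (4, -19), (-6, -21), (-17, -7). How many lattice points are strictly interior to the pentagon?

The shoelace formula gives twice the area as |(3·(-9) − 9·(-3)) + (9·(-19) − 4·(-9)) + (4·(-21) − (-6)·(-19)) + ((-6)·(-7) − (-17)·(-21)) + ((-17)·(-3) − 3·(-7))| = 576, so the area is 288.
Summing gcd(|Δx|,|Δy|) over the edges gives the boundary count: gcd(6,6) + gcd(5,10) + gcd(10,2) + gcd(11,14) + gcd(20,4) = 6+5+2+1+4 = 18.
Pick's theorem gives I = A − B/2 + 1 = 288 − 18/2 + 1 = 280.

280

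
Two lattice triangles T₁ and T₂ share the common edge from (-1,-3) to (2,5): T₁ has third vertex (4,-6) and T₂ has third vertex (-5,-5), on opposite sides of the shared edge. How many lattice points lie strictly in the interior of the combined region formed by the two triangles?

The union is the simple quadrilateral with vertices (-1,-3), (4,-6), (2,5), (-5,-5) in order.
Using the shoelace formula, 2A = |[(-1)·(-6) − 4·(-3)] + [4·5 − 2·(-6)] + [2·(-5) − (-5)·5] + [(-5)·(-3) − (-1)·(-5)]| = 75, so the area is 37.5.
Summing gcd(|Δx|,|Δy|) over the edges gives the boundary count: gcd(5,3) + gcd(2,11) + gcd(7,10) + gcd(4,2) = 1+1+1+2 = 5.
By Pick's theorem I = A − B/2 + 1 = 37.5 − 5/2 + 1 = 36.

36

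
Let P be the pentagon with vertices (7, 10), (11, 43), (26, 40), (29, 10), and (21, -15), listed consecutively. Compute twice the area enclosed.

Using the shoelace formula, 2A = |(7·43 − 11·10) + (11·40 − 26·43) + (26·10 − 29·40) + (29·(-15) − 21·10) + (21·10 − 7·(-15))| = 1717, so the area is 1717/2.

1717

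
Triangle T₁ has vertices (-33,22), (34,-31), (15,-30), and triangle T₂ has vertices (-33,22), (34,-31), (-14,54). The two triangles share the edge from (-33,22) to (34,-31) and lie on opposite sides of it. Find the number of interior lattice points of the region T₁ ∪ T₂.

The union is the simple quadrilateral with vertices (-33,22), (15,-30), (34,-31), (-14,54) in order.
Using the shoelace formula, 2A = |((-33)·(-30) − 15·22) + (15·(-31) − 34·(-30)) + (34·54 − (-14)·(-31)) + ((-14)·22 − (-33)·54)| = 4091, so the area is 2045.5.
Along each edge there are gcd(|Δx|,|Δy|)+1 lattice points, so counting each shared vertex once the boundary has gcd(48,52) + gcd(19,1) + gcd(48,85) + gcd(19,32) = 4+1+1+1 = 7.
By Pick's theorem I = A − B/2 + 1 = 2045.5 − 7/2 + 1 = 2043.

2043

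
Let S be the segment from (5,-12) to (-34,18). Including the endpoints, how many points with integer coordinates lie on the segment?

The number of lattice points on a segment between lattice points is gcd(|Δx|,|Δy|) + 1 = gcd(39,30) + 1 = 3 + 1 = 4.

4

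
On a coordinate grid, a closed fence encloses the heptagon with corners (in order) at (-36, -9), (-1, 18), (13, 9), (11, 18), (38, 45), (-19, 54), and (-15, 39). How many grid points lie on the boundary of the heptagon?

The number of boundary lattice points is Σ gcd(|Δx|,|Δy|) = gcd(35,27) + gcd(14,9) + gcd(2,9) + gcd(27,27) + gcd(57,9) + gcd(4,15) + gcd(21,48) = 1+1+1+27+3+1+3 = 37.

37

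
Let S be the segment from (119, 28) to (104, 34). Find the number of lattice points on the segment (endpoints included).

4

The number of lattice points on a segment between lattice points is gcd(|Δx|,|Δy|) + 1 = gcd(15,6) + 1 = 3 + 1 = 4.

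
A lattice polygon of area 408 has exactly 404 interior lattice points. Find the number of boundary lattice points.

Pick's theorem gives A = I + B/2 − 1, so B = 2(A − I + 1) = 2(408 − 404 + 1) = 10.

10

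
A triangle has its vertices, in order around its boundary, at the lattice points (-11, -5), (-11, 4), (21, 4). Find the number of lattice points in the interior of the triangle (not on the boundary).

By the shoelace formula, twice the signed area is |[(-11)·4 − (-11)·(-5)] + [(-11)·4 − 21·4] + [21·(-5) − (-11)·4]| = 288, so the area is 144.
Summing gcd(|Δx|,|Δy|) over the edges gives the boundary count: gcd(0,9) + gcd(32,0) + gcd(32,9) = 9+32+1 = 42.
By Pick's theorem A = I + B/2 − 1, so I = 144 − 42/2 + 1 = 124.

124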